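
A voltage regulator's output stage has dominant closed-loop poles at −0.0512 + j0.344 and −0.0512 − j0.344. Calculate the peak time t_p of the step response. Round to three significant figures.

t_p = π/ω_d with ω_d = 0.344 (the imaginary part), so t_p = 9.13 s.

t_p ≈ 9.13 s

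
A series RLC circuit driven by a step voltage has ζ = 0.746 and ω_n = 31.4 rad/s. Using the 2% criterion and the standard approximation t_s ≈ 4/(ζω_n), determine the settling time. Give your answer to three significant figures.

t_s ≈ 0.171 s

t_s ≈ 4/(ζω_n) = 4/(0.746 × 31.4) = 0.171 s.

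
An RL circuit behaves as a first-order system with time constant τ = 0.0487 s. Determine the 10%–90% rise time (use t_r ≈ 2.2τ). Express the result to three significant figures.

t_r ≈ 2.2τ = 0.107 s.

t_r ≈ 0.107 s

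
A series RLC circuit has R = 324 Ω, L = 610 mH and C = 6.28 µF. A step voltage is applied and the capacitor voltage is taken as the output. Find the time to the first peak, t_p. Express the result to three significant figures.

For a series RLC circuit (capacitor voltage as output), ω_n = 1/√(LC) = 1/√(610 mH · 6.28 µF) = 511 rad/s.
ζ = (R/2)·√(C/L) = (324/2)·√(6.28 µF/610 mH) = 0.520.
ω_d = ω_n√(1−ζ²) = 436 rad/s. t_p = π/ω_d = 0.00720 s.

t_p ≈ 0.00720 s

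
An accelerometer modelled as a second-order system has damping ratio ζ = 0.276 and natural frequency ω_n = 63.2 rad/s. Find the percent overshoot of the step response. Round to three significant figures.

For an underdamped second-order system, %OS = 100·exp(−πζ/√(1−ζ²)).
πζ/√(1−ζ²) = π·0.276/√(1−0.0762) = 0.9021, so %OS = 100·e^(−0.9021) = 40.6%.

%OS ≈ 40.6%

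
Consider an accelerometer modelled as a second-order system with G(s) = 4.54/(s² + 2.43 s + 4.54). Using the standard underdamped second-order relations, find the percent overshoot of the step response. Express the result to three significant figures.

%OS ≈ 11.3%

Comparing the denominator to s² + 2ζω_n s + ω_n²: ω_n = √4.54 = 2.13 rad/s, and 2ζω_n = 2.43 so ζ = 2.43/(2·2.13) = 0.570.
%OS = 100·exp(−πζ/√(1−ζ²)) = 11.3%.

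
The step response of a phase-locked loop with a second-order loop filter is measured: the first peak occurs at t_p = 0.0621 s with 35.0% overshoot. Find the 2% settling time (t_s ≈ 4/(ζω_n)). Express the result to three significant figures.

The overshoot fixes ζ = −ln(OS)/√(π²+ln²(OS)) = 0.317.
t_p = π/ω_d ⇒ ω_d = 50.6 rad/s; then ω_n = ω_d/√(1−ζ²) = 53.3 rad/s.
t_s ≈ 4/(ζω_n) = 4/(0.317·53.3) = 0.237 s.

t_s ≈ 0.237 s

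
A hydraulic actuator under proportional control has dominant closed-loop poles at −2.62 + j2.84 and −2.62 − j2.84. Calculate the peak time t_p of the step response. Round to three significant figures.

t_p = π/ω_d with ω_d = 2.84 (the imaginary part), so t_p = 1.11 s.

t_p ≈ 1.11 s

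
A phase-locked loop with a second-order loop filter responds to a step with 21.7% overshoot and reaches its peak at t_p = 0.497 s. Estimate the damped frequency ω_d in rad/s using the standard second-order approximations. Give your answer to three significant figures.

ω_d ≈ 6.32 rad/s

t_p = π/ω_d, so ω_d = π/0.497 = 6.32 rad/s.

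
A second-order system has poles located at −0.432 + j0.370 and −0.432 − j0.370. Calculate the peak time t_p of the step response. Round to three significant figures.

t_p ≈ 8.49 s

t_p = π/ω_d with ω_d = 0.370 (the imaginary part), so t_p = 8.49 s.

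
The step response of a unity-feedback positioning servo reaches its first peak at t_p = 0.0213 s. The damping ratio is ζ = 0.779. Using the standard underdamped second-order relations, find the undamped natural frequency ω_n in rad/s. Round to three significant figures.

ω_n ≈ 235 rad/s

Peak time t_p = π/ω_d, so ω_d = π/t_p = π/0.0213 = 147 rad/s.
ω_n = ω_d/√(1−ζ²) = 147/√0.393 = 235 rad/s.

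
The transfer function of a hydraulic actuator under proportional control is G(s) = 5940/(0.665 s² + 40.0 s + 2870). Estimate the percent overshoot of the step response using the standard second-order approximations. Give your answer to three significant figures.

Dividing through by 0.665: denominator becomes s² + 60.15 s + 4316.
So ω_n = √4316 = 65.7 rad/s and ζ = 60.15/(2·65.7) = 0.458.
%OS = 100·exp(−πζ/√(1−ζ²)) = 19.8%.

%OS ≈ 19.8%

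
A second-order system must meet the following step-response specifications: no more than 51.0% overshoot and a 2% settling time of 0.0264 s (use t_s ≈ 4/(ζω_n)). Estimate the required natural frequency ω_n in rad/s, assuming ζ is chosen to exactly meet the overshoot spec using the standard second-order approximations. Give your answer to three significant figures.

ω_n ≈ 723 rad/s

ζ = −ln(OS)/√(π² + (ln OS)²). With OS = 0.510, ln OS = −0.6733 and ζ = 0.6733/3.213 = 0.210.
From t_s ≈ 4/(ζω_n): ω_n = 4/(ζ·t_s) = 4/(0.210·0.0264) = 723 rad/s.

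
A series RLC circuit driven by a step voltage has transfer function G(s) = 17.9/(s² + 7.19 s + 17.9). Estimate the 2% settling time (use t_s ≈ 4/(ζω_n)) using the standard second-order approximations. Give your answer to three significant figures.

t_s ≈ 1.11 s

Matching coefficients with s² + 2ζω_n s + ω_n² gives ω_n² = 17.9 ⇒ ω_n = 4.23 rad/s, and ζ = 7.19/(2ω_n) = 0.850.
t_s ≈ 4/(ζω_n) = 4/(0.850·4.23) = 1.11 s.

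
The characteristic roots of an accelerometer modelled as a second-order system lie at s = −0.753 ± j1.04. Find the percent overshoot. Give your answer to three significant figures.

%OS ≈ 10.3%

With σ = 0.753, ω_d = 1.04: ω_n = √(σ²+ω_d²) = 1.28 rad/s, ζ = σ/ω_n = 0.586.
Overshoot: exp(−π·0.586/√(1−0.586²)) = 0.103, i.e. 10.3%.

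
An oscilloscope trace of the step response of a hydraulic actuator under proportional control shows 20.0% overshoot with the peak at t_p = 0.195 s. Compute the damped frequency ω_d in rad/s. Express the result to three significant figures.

t_p = π/ω_d, so ω_d = π/0.195 = 16.1 rad/s.

ω_d ≈ 16.1 rad/s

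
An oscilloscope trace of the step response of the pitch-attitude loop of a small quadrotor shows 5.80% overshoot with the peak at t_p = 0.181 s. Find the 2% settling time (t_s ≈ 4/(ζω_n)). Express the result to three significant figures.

t_s ≈ 0.254 s

From the overshoot, ζ = −ln(OS)/√(π²+ln²(OS)) = 0.672.
t_p = π/ω_d ⇒ ω_d = 17.4 rad/s; then ω_n = ω_d/√(1−ζ²) = 23.4 rad/s.
t_s ≈ 4/(ζω_n) = 4/(0.672·23.4) = 0.254 s.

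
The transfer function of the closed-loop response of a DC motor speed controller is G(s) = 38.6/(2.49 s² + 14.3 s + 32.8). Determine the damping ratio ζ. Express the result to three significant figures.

ζ ≈ 0.791

Dividing through by 2.49: denominator becomes s² + 5.743 s + 13.17.
So ω_n = √13.17 = 3.63 rad/s and ζ = 5.743/(2·3.63) = 0.791.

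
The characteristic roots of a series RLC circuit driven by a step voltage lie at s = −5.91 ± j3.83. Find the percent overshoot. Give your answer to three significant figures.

%OS ≈ 0.785%

With σ = 5.91, ω_d = 3.83: ω_n = √(σ²+ω_d²) = 7.04 rad/s, ζ = σ/ω_n = 0.839.
%OS = 100·exp(−πζ/√(1−ζ²)) = 0.785%.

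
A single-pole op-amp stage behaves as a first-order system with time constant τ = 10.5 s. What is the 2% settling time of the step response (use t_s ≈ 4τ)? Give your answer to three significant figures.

t_s ≈ 4τ = 42.0 s.

t_s ≈ 42.0 s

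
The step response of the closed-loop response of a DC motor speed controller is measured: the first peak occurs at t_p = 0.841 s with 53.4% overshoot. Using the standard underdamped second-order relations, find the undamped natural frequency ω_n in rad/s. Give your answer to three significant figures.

ζ from %OS: ζ = |ln 0.534|/√(π²+ln²0.534) = 0.196.
From t_p = π/ω_d, ω_d = π/0.841 = 3.74 rad/s, so ω_n = ω_d/√(1−ζ²) = 3.81 rad/s.

ω_n ≈ 3.81 rad/s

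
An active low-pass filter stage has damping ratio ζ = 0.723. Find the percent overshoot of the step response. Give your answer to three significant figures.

For an underdamped second-order system, %OS = 100·exp(−πζ/√(1−ζ²)).
πζ/√(1−ζ²) = π·0.723/√(1−0.523) = 3.288, so %OS = 100·e^(−3.288) = 3.73%.

%OS ≈ 3.73%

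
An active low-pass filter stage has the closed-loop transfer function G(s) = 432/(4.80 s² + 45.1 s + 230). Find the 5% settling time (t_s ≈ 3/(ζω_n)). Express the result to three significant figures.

Dividing through by 4.80: denominator becomes s² + 9.396 s + 47.92.
So ω_n = √47.92 = 6.92 rad/s and ζ = 9.396/(2·6.92) = 0.679.
t_s ≈ 3/(ζω_n) = 0.639 s.

t_s ≈ 0.639 s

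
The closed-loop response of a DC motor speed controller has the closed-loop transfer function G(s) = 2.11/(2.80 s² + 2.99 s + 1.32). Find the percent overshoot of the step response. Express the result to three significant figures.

Dividing through by 2.80: denominator becomes s² + 1.068 s + 0.4714.
So ω_n = √0.4714 = 0.687 rad/s and ζ = 1.068/(2·0.687) = 0.778.
%OS = 100 e^{−πζ/√(1−ζ²)} with ζ = 0.778 gives 2.05%.

%OS ≈ 2.05%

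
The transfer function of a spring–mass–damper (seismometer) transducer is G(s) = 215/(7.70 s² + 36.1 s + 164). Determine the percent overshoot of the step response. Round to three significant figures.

%OS ≈ 15.7%

Dividing through by 7.70: denominator becomes s² + 4.688 s + 21.30.
So ω_n = √21.30 = 4.62 rad/s and ζ = 4.688/(2·4.62) = 0.508.
Overshoot: exp(−π·0.508/√(1−0.508²)) = 0.157, i.e. 15.7%.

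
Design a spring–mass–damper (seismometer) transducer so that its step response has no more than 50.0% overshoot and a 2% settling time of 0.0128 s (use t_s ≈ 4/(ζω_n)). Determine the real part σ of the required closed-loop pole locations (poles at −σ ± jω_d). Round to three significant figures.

The settling-time spec alone fixes σ = ζω_n = 4/t_s = 4/0.0128 = 312.
(Overshoot then fixes ζ = 0.215 and hence ω_d = σ·√(1−ζ²)/ζ = 1420 rad/s.)

σ ≈ 312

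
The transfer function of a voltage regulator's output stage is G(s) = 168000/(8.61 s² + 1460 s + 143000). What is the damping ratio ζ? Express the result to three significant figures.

Dividing through by 8.61: denominator becomes s² + 169.6 s + 16610.
So ω_n = √16610 = 129 rad/s and ζ = 169.6/(2·129) = 0.658.

ζ ≈ 0.658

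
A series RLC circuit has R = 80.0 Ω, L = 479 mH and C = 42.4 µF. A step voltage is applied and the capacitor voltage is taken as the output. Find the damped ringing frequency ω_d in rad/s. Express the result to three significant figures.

ω_d ≈ 206 rad/s

For a series RLC circuit (capacitor voltage as output), ω_n = 1/√(LC) = 1/√(479 mH · 42.4 µF) = 222 rad/s.
ζ = (R/2)·√(C/L) = (80.0/2)·√(42.4 µF/479 mH) = 0.376.
ω_d = 222·√(1 − 0.376²) = 206 rad/s.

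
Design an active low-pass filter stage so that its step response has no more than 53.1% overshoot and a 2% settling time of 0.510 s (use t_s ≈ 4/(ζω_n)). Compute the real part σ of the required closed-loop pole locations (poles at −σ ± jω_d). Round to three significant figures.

The settling-time spec alone fixes σ = ζω_n = 4/t_s = 4/0.510 = 7.84.
(Overshoot then fixes ζ = 0.198 and hence ω_d = σ·√(1−ζ²)/ζ = 38.9 rad/s.)

σ ≈ 7.84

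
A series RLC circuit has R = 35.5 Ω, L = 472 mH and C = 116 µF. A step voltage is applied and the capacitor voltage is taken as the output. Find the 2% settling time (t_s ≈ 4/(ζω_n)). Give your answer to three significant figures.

t_s ≈ 0.106 s

For a series RLC circuit (capacitor voltage as output), ω_n = 1/√(LC) = 1/√(472 mH · 116 µF) = 135 rad/s.
ζ = (R/2)·√(C/L) = (35.5/2)·√(116 µF/472 mH) = 0.278.
t_s ≈ 4/(ζω_n) = 0.106 s.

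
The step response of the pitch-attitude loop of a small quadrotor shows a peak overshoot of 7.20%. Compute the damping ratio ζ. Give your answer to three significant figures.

From %OS = 100·exp(−πζ/√(1−ζ²)), invert to get ζ = −ln(OS)/√(π² + ln²(OS)) with OS = 0.0720.
−ln 0.0720 = 2.631, so ζ = 2.631/√(π² + 6.923) = 0.642.

ζ ≈ 0.642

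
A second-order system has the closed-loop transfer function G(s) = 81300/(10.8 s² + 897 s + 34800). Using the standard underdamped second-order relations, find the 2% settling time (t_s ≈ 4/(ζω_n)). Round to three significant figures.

Dividing through by 10.8: denominator becomes s² + 83.06 s + 3222.
So ω_n = √3222 = 56.8 rad/s and ζ = 83.06/(2·56.8) = 0.732.
t_s ≈ 4/(ζω_n) = 0.0963 s.

t_s ≈ 0.0963 s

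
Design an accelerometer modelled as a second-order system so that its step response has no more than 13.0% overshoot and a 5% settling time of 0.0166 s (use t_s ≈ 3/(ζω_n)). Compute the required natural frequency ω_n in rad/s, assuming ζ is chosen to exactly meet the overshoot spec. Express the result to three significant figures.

ζ = −ln(OS)/√(π² + (ln OS)²). With OS = 0.130, ln OS = −2.040 and ζ = 2.040/3.746 = 0.545.
From t_s ≈ 3/(ζω_n): ω_n = 3/(ζ·t_s) = 3/(0.545·0.0166) = 332 rad/s.

ω_n ≈ 332 rad/s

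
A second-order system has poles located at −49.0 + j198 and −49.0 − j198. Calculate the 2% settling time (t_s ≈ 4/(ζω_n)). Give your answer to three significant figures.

For poles at −σ ± jω_d, ζω_n = σ = 49.0, so t_s ≈ 4/σ = 0.0816 s.

t_s ≈ 0.0816 s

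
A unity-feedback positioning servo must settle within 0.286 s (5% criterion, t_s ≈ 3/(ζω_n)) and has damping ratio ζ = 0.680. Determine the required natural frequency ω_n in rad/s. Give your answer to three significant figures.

Rearranging t_s ≈ 3/(ζω_n) gives ω_n = 3/(ζ·t_s) = 3/(0.680 × 0.286) = 15.4 rad/s.

ω_n ≈ 15.4 rad/s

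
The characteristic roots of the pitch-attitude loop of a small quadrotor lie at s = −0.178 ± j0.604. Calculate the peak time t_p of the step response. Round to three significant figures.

t_p = π/ω_d with ω_d = 0.604 (the imaginary part), so t_p = 5.20 s.

t_p ≈ 5.20 s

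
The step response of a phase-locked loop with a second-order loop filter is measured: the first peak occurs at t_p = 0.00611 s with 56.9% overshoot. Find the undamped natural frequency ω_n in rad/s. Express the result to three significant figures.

ω_n ≈ 522 rad/s

From the overshoot, ζ = −ln(OS)/√(π²+ln²(OS)) = 0.177.
From t_p = π/ω_d, ω_d = π/0.00611 = 514 rad/s, so ω_n = ω_d/√(1−ζ²) = 522 rad/s.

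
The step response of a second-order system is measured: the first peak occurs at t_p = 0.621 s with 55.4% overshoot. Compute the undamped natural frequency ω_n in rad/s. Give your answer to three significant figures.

ω_n ≈ 5.15 rad/s

From the overshoot, ζ = −ln(OS)/√(π²+ln²(OS)) = 0.185.
From t_p = π/ω_d, ω_d = π/0.621 = 5.06 rad/s, so ω_n = ω_d/√(1−ζ²) = 5.15 rad/s.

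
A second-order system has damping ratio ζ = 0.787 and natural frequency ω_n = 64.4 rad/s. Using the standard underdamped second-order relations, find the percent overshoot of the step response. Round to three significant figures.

For an underdamped second-order system, %OS = 100·exp(−πζ/√(1−ζ²)).
πζ/√(1−ζ²) = π·0.787/√(1−0.619) = 4.007, so %OS = 100·e^(−4.007) = 1.82%.

%OS ≈ 1.82%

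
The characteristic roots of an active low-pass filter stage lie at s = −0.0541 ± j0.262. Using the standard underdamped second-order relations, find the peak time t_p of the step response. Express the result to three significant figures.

t_p = π/ω_d with ω_d = 0.262 (the imaginary part), so t_p = 12.0 s.

t_p ≈ 12.0 s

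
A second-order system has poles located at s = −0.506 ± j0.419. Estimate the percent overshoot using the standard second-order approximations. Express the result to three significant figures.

With σ = 0.506, ω_d = 0.419: ω_n = √(σ²+ω_d²) = 0.657 rad/s, ζ = σ/ω_n = 0.770.
%OS = 100·exp(−πζ/√(1−ζ²)) = 2.25%.

%OS ≈ 2.25%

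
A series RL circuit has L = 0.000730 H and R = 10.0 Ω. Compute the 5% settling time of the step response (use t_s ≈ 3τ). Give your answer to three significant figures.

t_s ≈ 0.000219 s

τ = L/R = 0.000730/10.0 = 0.0000730 s.
t_s ≈ 3τ = 0.000219 s.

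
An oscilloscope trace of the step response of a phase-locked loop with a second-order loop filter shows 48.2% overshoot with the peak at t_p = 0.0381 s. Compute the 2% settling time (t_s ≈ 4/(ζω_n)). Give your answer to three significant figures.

The overshoot fixes ζ = −ln(OS)/√(π²+ln²(OS)) = 0.226.
t_p = π/ω_d ⇒ ω_d = 82.5 rad/s; then ω_n = ω_d/√(1−ζ²) = 84.7 rad/s.
t_s ≈ 4/(ζω_n) = 4/(0.226·84.7) = 0.209 s.

t_s ≈ 0.209 s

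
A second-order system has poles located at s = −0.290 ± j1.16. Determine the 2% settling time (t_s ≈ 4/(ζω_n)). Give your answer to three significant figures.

t_s ≈ 13.8 s

For poles at −σ ± jω_d, ζω_n = σ = 0.290, so t_s ≈ 4/σ = 13.8 s.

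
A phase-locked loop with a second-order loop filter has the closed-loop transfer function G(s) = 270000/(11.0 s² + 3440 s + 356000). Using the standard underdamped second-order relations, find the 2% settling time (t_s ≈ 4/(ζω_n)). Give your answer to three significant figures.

Dividing through by 11.0: denominator becomes s² + 312.7 s + 32360.
So ω_n = √32360 = 180 rad/s and ζ = 312.7/(2·180) = 0.869.
t_s ≈ 4/(ζω_n) = 0.0256 s.

t_s ≈ 0.0256 s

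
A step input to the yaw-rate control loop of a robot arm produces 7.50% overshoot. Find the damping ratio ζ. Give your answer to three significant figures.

Inverting the overshoot relation: ζ = |ln 0.0750|/√(π² + ln²0.0750) = 0.636.

ζ ≈ 0.636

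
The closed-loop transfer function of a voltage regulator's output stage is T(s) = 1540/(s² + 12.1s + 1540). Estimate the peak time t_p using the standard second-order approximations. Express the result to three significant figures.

Matching coefficients with s² + 2ζω_n s + ω_n² gives ω_n² = 1540 ⇒ ω_n = 39.2 rad/s, and ζ = 12.1/(2ω_n) = 0.154.
The damped frequency ω_d = ω_n√(1−ζ²) = 38.8 rad/s. Then t_p = π/ω_d = 0.0810 s.

t_p ≈ 0.0810 s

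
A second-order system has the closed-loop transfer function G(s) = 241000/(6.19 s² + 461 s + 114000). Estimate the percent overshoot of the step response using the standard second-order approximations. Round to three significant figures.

%OS ≈ 40.8%

Dividing through by 6.19: denominator becomes s² + 74.47 s + 18420.
So ω_n = √18420 = 136 rad/s and ζ = 74.47/(2·136) = 0.274.
Overshoot: exp(−π·0.274/√(1−0.274²)) = 0.408, i.e. 40.8%.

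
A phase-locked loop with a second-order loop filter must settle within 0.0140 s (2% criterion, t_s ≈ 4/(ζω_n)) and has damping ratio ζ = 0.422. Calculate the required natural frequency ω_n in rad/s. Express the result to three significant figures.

Rearranging t_s ≈ 4/(ζω_n) gives ω_n = 4/(ζ·t_s) = 4/(0.422 × 0.0140) = 677 rad/s.

ω_n ≈ 677 rad/s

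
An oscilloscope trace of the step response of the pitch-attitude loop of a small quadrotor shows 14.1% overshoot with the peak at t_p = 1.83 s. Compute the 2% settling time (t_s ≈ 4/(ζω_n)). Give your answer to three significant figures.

The overshoot fixes ζ = −ln(OS)/√(π²+ln²(OS)) = 0.529.
t_p = π/ω_d ⇒ ω_d = 1.72 rad/s; then ω_n = ω_d/√(1−ζ²) = 2.02 rad/s.
t_s ≈ 4/(ζω_n) = 4/(0.529·2.02) = 3.74 s.

t_s ≈ 3.74 s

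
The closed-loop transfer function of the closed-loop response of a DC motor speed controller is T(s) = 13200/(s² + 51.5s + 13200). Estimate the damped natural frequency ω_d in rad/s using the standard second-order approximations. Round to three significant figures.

Comparing the denominator to s² + 2ζω_n s + ω_n²: ω_n = √13200 = 115 rad/s, and 2ζω_n = 51.5 so ζ = 51.5/(2·115) = 0.224.
ω_d = 115·√(1 − 0.224²) = 112 rad/s.

ω_d ≈ 112 rad/s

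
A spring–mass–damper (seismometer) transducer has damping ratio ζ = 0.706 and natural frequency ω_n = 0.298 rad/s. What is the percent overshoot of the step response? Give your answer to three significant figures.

For an underdamped second-order system, %OS = 100·exp(−πζ/√(1−ζ²)).
πζ/√(1−ζ²) = π·0.706/√(1−0.498) = 3.132, so %OS = 100·e^(−3.132) = 4.36%.

%OS ≈ 4.36%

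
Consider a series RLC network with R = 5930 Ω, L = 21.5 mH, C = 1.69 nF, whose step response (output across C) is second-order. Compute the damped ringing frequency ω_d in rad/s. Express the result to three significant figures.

For a series RLC circuit (capacitor voltage as output), ω_n = 1/√(LC) = 1/√(21.5 mH · 1.69 nF) = 166000 rad/s.
ζ = (R/2)·√(C/L) = (5930/2)·√(1.69 nF/21.5 mH) = 0.831.
ω_d = 166000·√(1 − 0.831²) = 92200 rad/s.

ω_d ≈ 92200 rad/s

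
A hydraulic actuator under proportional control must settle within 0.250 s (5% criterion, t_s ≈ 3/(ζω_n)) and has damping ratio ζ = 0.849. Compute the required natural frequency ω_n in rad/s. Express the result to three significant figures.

ω_n ≈ 14.1 rad/s

Rearranging t_s ≈ 3/(ζω_n) gives ω_n = 3/(ζ·t_s) = 3/(0.849 × 0.250) = 14.1 rad/s.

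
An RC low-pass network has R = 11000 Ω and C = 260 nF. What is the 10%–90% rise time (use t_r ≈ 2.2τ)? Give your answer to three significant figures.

τ = RC = 11000 × 260 nF = 0.00286 s.
t_r ≈ 2.2τ = 0.00629 s.

t_r ≈ 0.00629 s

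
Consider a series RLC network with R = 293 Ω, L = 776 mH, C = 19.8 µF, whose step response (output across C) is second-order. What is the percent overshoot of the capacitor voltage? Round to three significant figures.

%OS ≈ 3.15%

For a series RLC circuit (capacitor voltage as output), ω_n = 1/√(LC) = 1/√(776 mH · 19.8 µF) = 255 rad/s.
ζ = (R/2)·√(C/L) = (293/2)·√(19.8 µF/776 mH) = 0.740.
%OS = 100 e^{−πζ/√(1−ζ²)} with ζ = 0.740 gives 3.15%.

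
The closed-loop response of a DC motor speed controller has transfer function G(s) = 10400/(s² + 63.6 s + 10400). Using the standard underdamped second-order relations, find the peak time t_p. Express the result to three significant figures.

t_p ≈ 0.0324 s

Matching coefficients with s² + 2ζω_n s + ω_n² gives ω_n² = 10400 ⇒ ω_n = 102 rad/s, and ζ = 63.6/(2ω_n) = 0.312.
ω_d = ω_n√(1−ζ²) = 96.9 rad/s. Then t_p = π/ω_d = 0.0324 s.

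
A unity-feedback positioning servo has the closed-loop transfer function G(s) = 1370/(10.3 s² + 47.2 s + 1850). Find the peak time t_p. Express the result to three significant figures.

Dividing through by 10.3: denominator becomes s² + 4.583 s + 179.6.
So ω_n = √179.6 = 13.4 rad/s and ζ = 4.583/(2·13.4) = 0.171.
The damped frequency ω_d = ω_n√(1−ζ²) = 13.2 rad/s. t_p = π/ω_d = 0.238 s.

t_p ≈ 0.238 s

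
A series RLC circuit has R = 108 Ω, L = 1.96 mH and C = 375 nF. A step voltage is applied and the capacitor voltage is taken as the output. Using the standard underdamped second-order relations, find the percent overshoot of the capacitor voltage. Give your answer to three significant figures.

For a series RLC circuit (capacitor voltage as output), ω_n = 1/√(LC) = 1/√(1.96 mH · 375 nF) = 36900 rad/s.
ζ = (R/2)·√(C/L) = (108/2)·√(375 nF/1.96 mH) = 0.747.
%OS = 100 e^{−πζ/√(1−ζ²)} with ζ = 0.747 gives 2.93%.

%OS ≈ 2.93%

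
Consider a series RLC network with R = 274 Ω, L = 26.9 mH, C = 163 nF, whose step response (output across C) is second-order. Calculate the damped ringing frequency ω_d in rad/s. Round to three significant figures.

ω_d ≈ 14200 rad/s

For a series RLC circuit (capacitor voltage as output), ω_n = 1/√(LC) = 1/√(26.9 mH · 163 nF) = 15100 rad/s.
ζ = (R/2)·√(C/L) = (274/2)·√(163 nF/26.9 mH) = 0.337.
ω_d = ω_n√(1−ζ²) = 14200 rad/s.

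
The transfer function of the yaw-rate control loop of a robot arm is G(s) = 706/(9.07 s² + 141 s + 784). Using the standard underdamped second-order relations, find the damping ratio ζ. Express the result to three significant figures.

ζ ≈ 0.836

Dividing through by 9.07: denominator becomes s² + 15.55 s + 86.44.
So ω_n = √86.44 = 9.30 rad/s and ζ = 15.55/(2·9.30) = 0.836.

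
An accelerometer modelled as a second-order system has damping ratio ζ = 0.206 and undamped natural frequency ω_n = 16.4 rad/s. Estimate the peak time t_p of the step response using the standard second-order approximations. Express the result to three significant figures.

The damped frequency is ω_d = ω_n√(1−ζ²) = 16.4·√(1−0.0424) = 16.0 rad/s.
Peak time t_p = π/ω_d = π/16.0 = 0.196 s.

t_p ≈ 0.196 s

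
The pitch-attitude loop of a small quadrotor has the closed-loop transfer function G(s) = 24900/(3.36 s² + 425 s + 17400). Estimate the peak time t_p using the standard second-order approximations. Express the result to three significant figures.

Dividing through by 3.36: denominator becomes s² + 126.5 s + 5179.
So ω_n = √5179 = 72.0 rad/s and ζ = 126.5/(2·72.0) = 0.879.
ω_d = ω_n√(1−ζ²) = 34.3 rad/s. t_p = π/ω_d = 0.0915 s.

t_p ≈ 0.0915 s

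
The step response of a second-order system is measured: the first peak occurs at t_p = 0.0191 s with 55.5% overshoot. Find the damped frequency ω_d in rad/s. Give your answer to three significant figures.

ω_d ≈ 164 rad/s

t_p = π/ω_d, so ω_d = π/0.0191 = 164 rad/s.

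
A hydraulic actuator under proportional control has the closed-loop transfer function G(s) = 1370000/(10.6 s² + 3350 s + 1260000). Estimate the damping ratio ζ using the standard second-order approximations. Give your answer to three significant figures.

ζ ≈ 0.458

Dividing through by 10.6: denominator becomes s² + 316.0 s + 118900.
So ω_n = √118900 = 345 rad/s and ζ = 316.0/(2·345) = 0.458.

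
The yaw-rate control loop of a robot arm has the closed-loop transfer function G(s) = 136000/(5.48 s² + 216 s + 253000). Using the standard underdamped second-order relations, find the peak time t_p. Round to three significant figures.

t_p ≈ 0.0147 s

Dividing through by 5.48: denominator becomes s² + 39.42 s + 46170.
So ω_n = √46170 = 215 rad/s and ζ = 39.42/(2·215) = 0.0917.
The damped frequency ω_d = ω_n√(1−ζ²) = 214 rad/s. t_p = π/ω_d = 0.0147 s.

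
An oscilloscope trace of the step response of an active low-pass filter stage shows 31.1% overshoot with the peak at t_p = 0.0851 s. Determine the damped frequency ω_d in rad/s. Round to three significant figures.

t_p = π/ω_d, so ω_d = π/0.0851 = 36.9 rad/s.

ω_d ≈ 36.9 rad/s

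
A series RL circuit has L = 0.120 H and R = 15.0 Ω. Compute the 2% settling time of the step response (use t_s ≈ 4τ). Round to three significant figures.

t_s ≈ 0.0320 s

τ = L/R = 0.120/15.0 = 0.00800 s.
t_s ≈ 4τ = 0.0320 s.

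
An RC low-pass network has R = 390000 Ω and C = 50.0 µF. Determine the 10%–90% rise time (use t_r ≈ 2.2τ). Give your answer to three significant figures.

t_r ≈ 42.9 s

τ = RC = 390000 × 50.0 µF = 19.5 s.
t_r ≈ 2.2τ = 42.9 s.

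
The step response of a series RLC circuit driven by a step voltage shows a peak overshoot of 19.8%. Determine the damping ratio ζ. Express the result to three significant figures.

ζ ≈ 0.458

From %OS = 100·exp(−πζ/√(1−ζ²)), invert to get ζ = −ln(OS)/√(π² + ln²(OS)) with OS = 0.198.
−ln 0.198 = 1.619, so ζ = 1.619/√(π² + 2.623) = 0.458.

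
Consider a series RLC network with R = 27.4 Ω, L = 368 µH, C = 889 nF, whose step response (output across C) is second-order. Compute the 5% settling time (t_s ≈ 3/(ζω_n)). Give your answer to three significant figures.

t_s ≈ 0.0000806 s

For a series RLC circuit (capacitor voltage as output), ω_n = 1/√(LC) = 1/√(368 µH · 889 nF) = 55300 rad/s.
ζ = (R/2)·√(C/L) = (27.4/2)·√(889 nF/368 µH) = 0.673.
t_s ≈ 3/(ζω_n) = 0.0000806 s.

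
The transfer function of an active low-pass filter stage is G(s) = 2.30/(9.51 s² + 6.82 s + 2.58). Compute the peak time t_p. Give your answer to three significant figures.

Dividing through by 9.51: denominator becomes s² + 0.7171 s + 0.2713.
So ω_n = √0.2713 = 0.521 rad/s and ζ = 0.7171/(2·0.521) = 0.688.
The damped frequency ω_d = ω_n√(1−ζ²) = 0.378 rad/s. t_p = π/ω_d = 8.32 s.

t_p ≈ 8.32 s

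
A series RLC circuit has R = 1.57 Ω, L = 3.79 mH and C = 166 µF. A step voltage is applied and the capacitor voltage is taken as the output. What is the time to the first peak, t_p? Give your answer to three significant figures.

For a series RLC circuit (capacitor voltage as output), ω_n = 1/√(LC) = 1/√(3.79 mH · 166 µF) = 1260 rad/s.
ζ = (R/2)·√(C/L) = (1.57/2)·√(166 µF/3.79 mH) = 0.164.
The damped frequency ω_d = ω_n√(1−ζ²) = 1240 rad/s. t_p = π/ω_d = 0.00253 s.

t_p ≈ 0.00253 s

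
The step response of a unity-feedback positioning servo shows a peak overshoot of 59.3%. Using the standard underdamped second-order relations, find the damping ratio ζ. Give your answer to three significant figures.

ζ ≈ 0.164

Inverting the overshoot relation: ζ = |ln 0.593|/√(π² + ln²0.593) = 0.164.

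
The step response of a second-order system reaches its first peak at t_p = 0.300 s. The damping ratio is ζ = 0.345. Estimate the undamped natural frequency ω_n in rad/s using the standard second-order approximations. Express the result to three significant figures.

Peak time t_p = π/ω_d, so ω_d = π/t_p = π/0.300 = 10.5 rad/s.
ω_n = ω_d/√(1−ζ²) = 10.5/√0.881 = 11.2 rad/s.

ω_n ≈ 11.2 rad/s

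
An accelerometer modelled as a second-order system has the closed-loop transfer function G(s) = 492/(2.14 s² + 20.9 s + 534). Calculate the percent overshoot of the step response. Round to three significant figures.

Dividing through by 2.14: denominator becomes s² + 9.766 s + 249.5.
So ω_n = √249.5 = 15.8 rad/s and ζ = 9.766/(2·15.8) = 0.309.
%OS = 100·exp(−πζ/√(1−ζ²)) = 36.0%.

%OS ≈ 36.0%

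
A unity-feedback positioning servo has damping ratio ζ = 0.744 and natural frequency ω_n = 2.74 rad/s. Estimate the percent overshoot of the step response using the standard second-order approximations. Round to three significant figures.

%OS ≈ 3.03%

For an underdamped second-order system, %OS = 100·exp(−πζ/√(1−ζ²)).
πζ/√(1−ζ²) = π·0.744/√(1−0.554) = 3.498, so %OS = 100·e^(−3.498) = 3.03%.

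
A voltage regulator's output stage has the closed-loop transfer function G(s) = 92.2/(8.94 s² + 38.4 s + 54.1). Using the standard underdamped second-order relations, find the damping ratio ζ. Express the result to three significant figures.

Dividing through by 8.94: denominator becomes s² + 4.295 s + 6.051.
So ω_n = √6.051 = 2.46 rad/s and ζ = 4.295/(2·2.46) = 0.873.

ζ ≈ 0.873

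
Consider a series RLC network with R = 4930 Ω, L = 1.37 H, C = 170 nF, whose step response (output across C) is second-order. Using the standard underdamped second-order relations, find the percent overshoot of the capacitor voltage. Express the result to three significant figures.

For a series RLC circuit (capacitor voltage as output), ω_n = 1/√(LC) = 1/√(1.37 H · 170 nF) = 2070 rad/s.
ζ = (R/2)·√(C/L) = (4930/2)·√(170 nF/1.37 H) = 0.868.
%OS = 100 e^{−πζ/√(1−ζ²)} with ζ = 0.868 gives 0.409%.

%OS ≈ 0.409%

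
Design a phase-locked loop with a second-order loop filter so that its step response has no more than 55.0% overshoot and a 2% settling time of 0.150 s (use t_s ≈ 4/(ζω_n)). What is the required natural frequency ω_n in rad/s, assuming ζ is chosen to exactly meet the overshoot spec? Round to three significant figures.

ω_n ≈ 143 rad/s

ζ = −ln(OS)/√(π² + (ln OS)²). With OS = 0.550, ln OS = −0.5978 and ζ = 0.5978/3.198 = 0.187.
From t_s ≈ 4/(ζω_n): ω_n = 4/(ζ·t_s) = 4/(0.187·0.150) = 143 rad/s.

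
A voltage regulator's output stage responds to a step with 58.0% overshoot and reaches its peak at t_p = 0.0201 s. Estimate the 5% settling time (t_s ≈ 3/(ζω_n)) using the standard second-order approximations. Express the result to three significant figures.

t_s ≈ 0.111 s

The overshoot fixes ζ = −ln(OS)/√(π²+ln²(OS)) = 0.171.
t_p = π/ω_d ⇒ ω_d = 156 rad/s; then ω_n = ω_d/√(1−ζ²) = 159 rad/s.
t_s ≈ 3/(ζω_n) = 3/(0.171·159) = 0.111 s.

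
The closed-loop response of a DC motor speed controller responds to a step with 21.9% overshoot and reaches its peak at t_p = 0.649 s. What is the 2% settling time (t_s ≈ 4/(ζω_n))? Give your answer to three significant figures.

The overshoot fixes ζ = −ln(OS)/√(π²+ln²(OS)) = 0.435.
From t_p = π/ω_d, ω_d = π/0.649 = 4.84 rad/s, so ω_n = ω_d/√(1−ζ²) = 5.38 rad/s.
t_s ≈ 4/(ζω_n) = 4/(0.435·5.38) = 1.71 s.

t_s ≈ 1.71 s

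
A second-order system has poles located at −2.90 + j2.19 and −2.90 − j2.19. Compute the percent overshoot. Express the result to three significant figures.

%OS ≈ 1.56%

The poles are at −σ ± jω_d with σ = 2.90 and ω_d = 2.19, so ω_n = √(σ²+ω_d²) = 3.63 rad/s and ζ = σ/ω_n = 0.798.
Overshoot: exp(−π·0.798/√(1−0.798²)) = 0.0156, i.e. 1.56%.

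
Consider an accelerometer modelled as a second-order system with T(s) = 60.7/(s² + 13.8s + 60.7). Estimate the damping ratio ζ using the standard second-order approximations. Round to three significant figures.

ζ ≈ 0.886

ω_n = √60.7 = 7.79 rad/s; ζ = 13.8/(2·7.79) = 0.886.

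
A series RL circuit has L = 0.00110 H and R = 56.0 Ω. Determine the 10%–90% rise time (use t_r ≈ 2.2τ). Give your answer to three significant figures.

t_r ≈ 0.0000432 s

τ = L/R = 0.00110/56.0 = 0.0000196 s.
t_r ≈ 2.2τ = 0.0000432 s.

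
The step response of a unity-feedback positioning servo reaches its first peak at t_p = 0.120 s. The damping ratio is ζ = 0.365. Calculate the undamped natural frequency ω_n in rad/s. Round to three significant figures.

ω_n ≈ 28.1 rad/s

Peak time t_p = π/ω_d, so ω_d = π/t_p = π/0.120 = 26.2 rad/s.
ω_n = ω_d/√(1−ζ²) = 26.2/√0.867 = 28.1 rad/s.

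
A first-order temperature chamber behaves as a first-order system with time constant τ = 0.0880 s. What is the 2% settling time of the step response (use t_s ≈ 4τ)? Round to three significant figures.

t_s ≈ 0.352 s

t_s ≈ 4τ = 0.352 s.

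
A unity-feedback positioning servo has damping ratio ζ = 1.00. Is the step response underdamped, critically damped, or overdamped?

Since ζ = 1, the system is critically damped.

critically damped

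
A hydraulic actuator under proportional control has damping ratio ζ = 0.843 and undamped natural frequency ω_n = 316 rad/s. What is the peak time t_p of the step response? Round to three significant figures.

The damped frequency is ω_d = ω_n√(1−ζ²) = 316·√(1−0.711) = 170 rad/s.
Peak time t_p = π/ω_d = π/170 = 0.0185 s.

t_p ≈ 0.0185 s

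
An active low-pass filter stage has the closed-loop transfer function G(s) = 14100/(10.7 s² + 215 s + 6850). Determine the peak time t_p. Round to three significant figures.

t_p ≈ 0.135 s

Dividing through by 10.7: denominator becomes s² + 20.09 s + 640.2.
So ω_n = √640.2 = 25.3 rad/s and ζ = 20.09/(2·25.3) = 0.397.
ω_d = 25.3·√(1 − 0.397²) = 23.2 rad/s. t_p = π/ω_d = 0.135 s.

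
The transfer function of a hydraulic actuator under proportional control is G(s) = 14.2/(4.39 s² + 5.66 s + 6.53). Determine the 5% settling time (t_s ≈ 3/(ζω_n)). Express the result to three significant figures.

Dividing through by 4.39: denominator becomes s² + 1.289 s + 1.487.
So ω_n = √1.487 = 1.22 rad/s and ζ = 1.289/(2·1.22) = 0.529.
t_s ≈ 3/(ζω_n) = 4.65 s.

t_s ≈ 4.65 s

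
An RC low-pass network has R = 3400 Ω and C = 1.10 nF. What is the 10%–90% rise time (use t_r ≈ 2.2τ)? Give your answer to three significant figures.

τ = RC = 3400 × 1.10 nF = 0.00000374 s.
t_r ≈ 2.2τ = 0.00000823 s.

t_r ≈ 0.00000823 s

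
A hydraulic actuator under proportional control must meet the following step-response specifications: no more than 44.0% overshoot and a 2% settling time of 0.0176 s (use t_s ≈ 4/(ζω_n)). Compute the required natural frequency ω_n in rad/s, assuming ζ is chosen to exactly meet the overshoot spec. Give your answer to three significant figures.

ζ = −ln(OS)/√(π² + (ln OS)²). With OS = 0.440, ln OS = −0.8210 and ζ = 0.8210/3.247 = 0.253.
From t_s ≈ 4/(ζω_n): ω_n = 4/(ζ·t_s) = 4/(0.253·0.0176) = 899 rad/s.

ω_n ≈ 899 rad/s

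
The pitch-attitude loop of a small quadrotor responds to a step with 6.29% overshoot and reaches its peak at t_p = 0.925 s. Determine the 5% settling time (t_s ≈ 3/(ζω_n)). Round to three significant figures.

t_s ≈ 1.00 s

The overshoot fixes ζ = −ln(OS)/√(π²+ln²(OS)) = 0.661.
From t_p = π/ω_d, ω_d = π/0.925 = 3.40 rad/s, so ω_n = ω_d/√(1−ζ²) = 4.53 rad/s.
t_s ≈ 3/(ζω_n) = 3/(0.661·4.53) = 1.00 s.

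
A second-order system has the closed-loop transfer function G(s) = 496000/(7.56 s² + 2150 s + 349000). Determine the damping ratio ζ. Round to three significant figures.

Dividing through by 7.56: denominator becomes s² + 284.4 s + 46160.
So ω_n = √46160 = 215 rad/s and ζ = 284.4/(2·215) = 0.662.

ζ ≈ 0.662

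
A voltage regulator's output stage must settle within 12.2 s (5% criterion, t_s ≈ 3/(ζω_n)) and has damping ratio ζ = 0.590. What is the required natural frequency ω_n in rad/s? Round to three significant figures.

ω_n ≈ 0.417 rad/s

Rearranging t_s ≈ 3/(ζω_n) gives ω_n = 3/(ζ·t_s) = 3/(0.590 × 12.2) = 0.417 rad/s.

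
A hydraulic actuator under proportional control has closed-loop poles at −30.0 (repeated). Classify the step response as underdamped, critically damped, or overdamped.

Since there is a repeated negative-real pole, the response is critically damped.

critically damped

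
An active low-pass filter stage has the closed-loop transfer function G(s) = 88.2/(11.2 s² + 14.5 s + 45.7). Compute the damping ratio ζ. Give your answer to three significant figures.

Dividing through by 11.2: denominator becomes s² + 1.295 s + 4.080.
So ω_n = √4.080 = 2.02 rad/s and ζ = 1.295/(2·2.02) = 0.320.

ζ ≈ 0.320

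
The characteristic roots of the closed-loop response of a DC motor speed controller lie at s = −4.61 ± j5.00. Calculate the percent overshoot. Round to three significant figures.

With σ = 4.61, ω_d = 5.00: ω_n = √(σ²+ω_d²) = 6.80 rad/s, ζ = σ/ω_n = 0.678.
Overshoot: exp(−π·0.678/√(1−0.678²)) = 0.0552, i.e. 5.52%.

%OS ≈ 5.52%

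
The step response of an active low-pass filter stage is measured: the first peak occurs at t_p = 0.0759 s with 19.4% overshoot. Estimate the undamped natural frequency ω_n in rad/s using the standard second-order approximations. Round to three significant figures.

From the overshoot, ζ = −ln(OS)/√(π²+ln²(OS)) = 0.463.
t_p = π/ω_d ⇒ ω_d = 41.4 rad/s; then ω_n = ω_d/√(1−ζ²) = 46.7 rad/s.

ω_n ≈ 46.7 rad/s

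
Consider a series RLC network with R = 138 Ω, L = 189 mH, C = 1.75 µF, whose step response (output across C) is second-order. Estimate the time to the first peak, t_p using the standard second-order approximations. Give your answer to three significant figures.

For a series RLC circuit (capacitor voltage as output), ω_n = 1/√(LC) = 1/√(189 mH · 1.75 µF) = 1740 rad/s.
ζ = (R/2)·√(C/L) = (138/2)·√(1.75 µF/189 mH) = 0.210.
The damped frequency ω_d = ω_n√(1−ζ²) = 1700 rad/s. t_p = π/ω_d = 0.00185 s.

t_p ≈ 0.00185 s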